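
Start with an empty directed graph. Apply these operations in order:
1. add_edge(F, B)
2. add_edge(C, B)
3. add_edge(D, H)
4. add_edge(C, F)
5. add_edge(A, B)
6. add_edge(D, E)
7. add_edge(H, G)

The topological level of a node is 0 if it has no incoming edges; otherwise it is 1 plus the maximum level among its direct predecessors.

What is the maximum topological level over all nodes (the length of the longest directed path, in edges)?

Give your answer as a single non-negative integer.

Answer: 2

Derivation:
Op 1: add_edge(F, B). Edges now: 1
Op 2: add_edge(C, B). Edges now: 2
Op 3: add_edge(D, H). Edges now: 3
Op 4: add_edge(C, F). Edges now: 4
Op 5: add_edge(A, B). Edges now: 5
Op 6: add_edge(D, E). Edges now: 6
Op 7: add_edge(H, G). Edges now: 7
Compute levels (Kahn BFS):
  sources (in-degree 0): A, C, D
  process A: level=0
    A->B: in-degree(B)=2, level(B)>=1
  process C: level=0
    C->B: in-degree(B)=1, level(B)>=1
    C->F: in-degree(F)=0, level(F)=1, enqueue
  process D: level=0
    D->E: in-degree(E)=0, level(E)=1, enqueue
    D->H: in-degree(H)=0, level(H)=1, enqueue
  process F: level=1
    F->B: in-degree(B)=0, level(B)=2, enqueue
  process E: level=1
  process H: level=1
    H->G: in-degree(G)=0, level(G)=2, enqueue
  process B: level=2
  process G: level=2
All levels: A:0, B:2, C:0, D:0, E:1, F:1, G:2, H:1
max level = 2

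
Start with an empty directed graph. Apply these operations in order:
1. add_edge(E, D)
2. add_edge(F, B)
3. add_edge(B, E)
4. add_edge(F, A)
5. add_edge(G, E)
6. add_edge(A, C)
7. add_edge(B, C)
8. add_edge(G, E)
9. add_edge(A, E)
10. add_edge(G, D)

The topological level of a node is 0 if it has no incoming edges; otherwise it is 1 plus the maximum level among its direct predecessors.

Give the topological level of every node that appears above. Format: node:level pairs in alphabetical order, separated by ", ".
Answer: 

Op 1: add_edge(E, D). Edges now: 1
Op 2: add_edge(F, B). Edges now: 2
Op 3: add_edge(B, E). Edges now: 3
Op 4: add_edge(F, A). Edges now: 4
Op 5: add_edge(G, E). Edges now: 5
Op 6: add_edge(A, C). Edges now: 6
Op 7: add_edge(B, C). Edges now: 7
Op 8: add_edge(G, E) (duplicate, no change). Edges now: 7
Op 9: add_edge(A, E). Edges now: 8
Op 10: add_edge(G, D). Edges now: 9
Compute levels (Kahn BFS):
  sources (in-degree 0): F, G
  process F: level=0
    F->A: in-degree(A)=0, level(A)=1, enqueue
    F->B: in-degree(B)=0, level(B)=1, enqueue
  process G: level=0
    G->D: in-degree(D)=1, level(D)>=1
    G->E: in-degree(E)=2, level(E)>=1
  process A: level=1
    A->C: in-degree(C)=1, level(C)>=2
    A->E: in-degree(E)=1, level(E)>=2
  process B: level=1
    B->C: in-degree(C)=0, level(C)=2, enqueue
    B->E: in-degree(E)=0, level(E)=2, enqueue
  process C: level=2
  process E: level=2
    E->D: in-degree(D)=0, level(D)=3, enqueue
  process D: level=3
All levels: A:1, B:1, C:2, D:3, E:2, F:0, G:0

Answer: A:1, B:1, C:2, D:3, E:2, F:0, G:0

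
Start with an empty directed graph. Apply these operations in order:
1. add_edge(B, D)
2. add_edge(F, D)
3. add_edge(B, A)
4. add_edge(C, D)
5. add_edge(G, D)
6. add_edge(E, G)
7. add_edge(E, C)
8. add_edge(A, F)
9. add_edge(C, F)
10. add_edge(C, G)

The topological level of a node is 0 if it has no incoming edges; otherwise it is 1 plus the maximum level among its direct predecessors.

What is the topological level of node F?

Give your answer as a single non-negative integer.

Op 1: add_edge(B, D). Edges now: 1
Op 2: add_edge(F, D). Edges now: 2
Op 3: add_edge(B, A). Edges now: 3
Op 4: add_edge(C, D). Edges now: 4
Op 5: add_edge(G, D). Edges now: 5
Op 6: add_edge(E, G). Edges now: 6
Op 7: add_edge(E, C). Edges now: 7
Op 8: add_edge(A, F). Edges now: 8
Op 9: add_edge(C, F). Edges now: 9
Op 10: add_edge(C, G). Edges now: 10
Compute levels (Kahn BFS):
  sources (in-degree 0): B, E
  process B: level=0
    B->A: in-degree(A)=0, level(A)=1, enqueue
    B->D: in-degree(D)=3, level(D)>=1
  process E: level=0
    E->C: in-degree(C)=0, level(C)=1, enqueue
    E->G: in-degree(G)=1, level(G)>=1
  process A: level=1
    A->F: in-degree(F)=1, level(F)>=2
  process C: level=1
    C->D: in-degree(D)=2, level(D)>=2
    C->F: in-degree(F)=0, level(F)=2, enqueue
    C->G: in-degree(G)=0, level(G)=2, enqueue
  process F: level=2
    F->D: in-degree(D)=1, level(D)>=3
  process G: level=2
    G->D: in-degree(D)=0, level(D)=3, enqueue
  process D: level=3
All levels: A:1, B:0, C:1, D:3, E:0, F:2, G:2
level(F) = 2

Answer: 2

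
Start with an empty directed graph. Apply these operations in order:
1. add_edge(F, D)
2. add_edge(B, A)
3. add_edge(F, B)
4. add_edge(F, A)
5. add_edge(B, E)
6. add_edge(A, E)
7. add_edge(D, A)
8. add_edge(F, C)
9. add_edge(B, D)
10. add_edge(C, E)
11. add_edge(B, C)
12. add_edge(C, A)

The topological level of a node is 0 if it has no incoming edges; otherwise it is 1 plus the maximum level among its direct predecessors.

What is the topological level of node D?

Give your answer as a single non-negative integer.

Answer: 2

Derivation:
Op 1: add_edge(F, D). Edges now: 1
Op 2: add_edge(B, A). Edges now: 2
Op 3: add_edge(F, B). Edges now: 3
Op 4: add_edge(F, A). Edges now: 4
Op 5: add_edge(B, E). Edges now: 5
Op 6: add_edge(A, E). Edges now: 6
Op 7: add_edge(D, A). Edges now: 7
Op 8: add_edge(F, C). Edges now: 8
Op 9: add_edge(B, D). Edges now: 9
Op 10: add_edge(C, E). Edges now: 10
Op 11: add_edge(B, C). Edges now: 11
Op 12: add_edge(C, A). Edges now: 12
Compute levels (Kahn BFS):
  sources (in-degree 0): F
  process F: level=0
    F->A: in-degree(A)=3, level(A)>=1
    F->B: in-degree(B)=0, level(B)=1, enqueue
    F->C: in-degree(C)=1, level(C)>=1
    F->D: in-degree(D)=1, level(D)>=1
  process B: level=1
    B->A: in-degree(A)=2, level(A)>=2
    B->C: in-degree(C)=0, level(C)=2, enqueue
    B->D: in-degree(D)=0, level(D)=2, enqueue
    B->E: in-degree(E)=2, level(E)>=2
  process C: level=2
    C->A: in-degree(A)=1, level(A)>=3
    C->E: in-degree(E)=1, level(E)>=3
  process D: level=2
    D->A: in-degree(A)=0, level(A)=3, enqueue
  process A: level=3
    A->E: in-degree(E)=0, level(E)=4, enqueue
  process E: level=4
All levels: A:3, B:1, C:2, D:2, E:4, F:0
level(D) = 2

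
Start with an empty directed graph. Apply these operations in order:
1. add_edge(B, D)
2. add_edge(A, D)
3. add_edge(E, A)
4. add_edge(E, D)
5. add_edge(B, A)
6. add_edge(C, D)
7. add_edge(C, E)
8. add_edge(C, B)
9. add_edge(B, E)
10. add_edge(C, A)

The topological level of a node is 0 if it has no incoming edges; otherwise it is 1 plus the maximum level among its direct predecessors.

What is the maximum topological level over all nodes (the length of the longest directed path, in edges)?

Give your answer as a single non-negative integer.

Answer: 4

Derivation:
Op 1: add_edge(B, D). Edges now: 1
Op 2: add_edge(A, D). Edges now: 2
Op 3: add_edge(E, A). Edges now: 3
Op 4: add_edge(E, D). Edges now: 4
Op 5: add_edge(B, A). Edges now: 5
Op 6: add_edge(C, D). Edges now: 6
Op 7: add_edge(C, E). Edges now: 7
Op 8: add_edge(C, B). Edges now: 8
Op 9: add_edge(B, E). Edges now: 9
Op 10: add_edge(C, A). Edges now: 10
Compute levels (Kahn BFS):
  sources (in-degree 0): C
  process C: level=0
    C->A: in-degree(A)=2, level(A)>=1
    C->B: in-degree(B)=0, level(B)=1, enqueue
    C->D: in-degree(D)=3, level(D)>=1
    C->E: in-degree(E)=1, level(E)>=1
  process B: level=1
    B->A: in-degree(A)=1, level(A)>=2
    B->D: in-degree(D)=2, level(D)>=2
    B->E: in-degree(E)=0, level(E)=2, enqueue
  process E: level=2
    E->A: in-degree(A)=0, level(A)=3, enqueue
    E->D: in-degree(D)=1, level(D)>=3
  process A: level=3
    A->D: in-degree(D)=0, level(D)=4, enqueue
  process D: level=4
All levels: A:3, B:1, C:0, D:4, E:2
max level = 4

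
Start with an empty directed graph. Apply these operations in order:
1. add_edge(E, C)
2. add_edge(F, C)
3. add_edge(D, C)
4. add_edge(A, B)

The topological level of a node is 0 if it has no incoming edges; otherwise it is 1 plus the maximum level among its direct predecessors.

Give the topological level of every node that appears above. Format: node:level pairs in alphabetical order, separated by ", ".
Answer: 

Op 1: add_edge(E, C). Edges now: 1
Op 2: add_edge(F, C). Edges now: 2
Op 3: add_edge(D, C). Edges now: 3
Op 4: add_edge(A, B). Edges now: 4
Compute levels (Kahn BFS):
  sources (in-degree 0): A, D, E, F
  process A: level=0
    A->B: in-degree(B)=0, level(B)=1, enqueue
  process D: level=0
    D->C: in-degree(C)=2, level(C)>=1
  process E: level=0
    E->C: in-degree(C)=1, level(C)>=1
  process F: level=0
    F->C: in-degree(C)=0, level(C)=1, enqueue
  process B: level=1
  process C: level=1
All levels: A:0, B:1, C:1, D:0, E:0, F:0

Answer: A:0, B:1, C:1, D:0, E:0, F:0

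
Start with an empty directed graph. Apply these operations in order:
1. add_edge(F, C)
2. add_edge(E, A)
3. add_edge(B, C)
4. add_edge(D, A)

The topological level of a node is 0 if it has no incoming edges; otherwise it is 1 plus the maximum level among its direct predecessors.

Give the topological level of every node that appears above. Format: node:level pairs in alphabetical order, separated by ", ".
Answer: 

Answer: A:1, B:0, C:1, D:0, E:0, F:0

Derivation:
Op 1: add_edge(F, C). Edges now: 1
Op 2: add_edge(E, A). Edges now: 2
Op 3: add_edge(B, C). Edges now: 3
Op 4: add_edge(D, A). Edges now: 4
Compute levels (Kahn BFS):
  sources (in-degree 0): B, D, E, F
  process B: level=0
    B->C: in-degree(C)=1, level(C)>=1
  process D: level=0
    D->A: in-degree(A)=1, level(A)>=1
  process E: level=0
    E->A: in-degree(A)=0, level(A)=1, enqueue
  process F: level=0
    F->C: in-degree(C)=0, level(C)=1, enqueue
  process A: level=1
  process C: level=1
All levels: A:1, B:0, C:1, D:0, E:0, F:0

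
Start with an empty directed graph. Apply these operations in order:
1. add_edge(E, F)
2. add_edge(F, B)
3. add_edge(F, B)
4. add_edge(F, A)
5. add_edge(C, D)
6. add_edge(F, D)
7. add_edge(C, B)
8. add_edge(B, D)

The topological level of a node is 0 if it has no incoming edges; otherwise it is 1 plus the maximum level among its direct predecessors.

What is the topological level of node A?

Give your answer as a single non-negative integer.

Op 1: add_edge(E, F). Edges now: 1
Op 2: add_edge(F, B). Edges now: 2
Op 3: add_edge(F, B) (duplicate, no change). Edges now: 2
Op 4: add_edge(F, A). Edges now: 3
Op 5: add_edge(C, D). Edges now: 4
Op 6: add_edge(F, D). Edges now: 5
Op 7: add_edge(C, B). Edges now: 6
Op 8: add_edge(B, D). Edges now: 7
Compute levels (Kahn BFS):
  sources (in-degree 0): C, E
  process C: level=0
    C->B: in-degree(B)=1, level(B)>=1
    C->D: in-degree(D)=2, level(D)>=1
  process E: level=0
    E->F: in-degree(F)=0, level(F)=1, enqueue
  process F: level=1
    F->A: in-degree(A)=0, level(A)=2, enqueue
    F->B: in-degree(B)=0, level(B)=2, enqueue
    F->D: in-degree(D)=1, level(D)>=2
  process A: level=2
  process B: level=2
    B->D: in-degree(D)=0, level(D)=3, enqueue
  process D: level=3
All levels: A:2, B:2, C:0, D:3, E:0, F:1
level(A) = 2

Answer: 2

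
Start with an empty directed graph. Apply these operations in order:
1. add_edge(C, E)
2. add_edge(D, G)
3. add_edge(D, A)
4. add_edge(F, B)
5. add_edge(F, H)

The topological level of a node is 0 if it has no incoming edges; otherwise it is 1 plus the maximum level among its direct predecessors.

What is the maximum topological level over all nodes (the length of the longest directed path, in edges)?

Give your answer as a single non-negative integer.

Answer: 1

Derivation:
Op 1: add_edge(C, E). Edges now: 1
Op 2: add_edge(D, G). Edges now: 2
Op 3: add_edge(D, A). Edges now: 3
Op 4: add_edge(F, B). Edges now: 4
Op 5: add_edge(F, H). Edges now: 5
Compute levels (Kahn BFS):
  sources (in-degree 0): C, D, F
  process C: level=0
    C->E: in-degree(E)=0, level(E)=1, enqueue
  process D: level=0
    D->A: in-degree(A)=0, level(A)=1, enqueue
    D->G: in-degree(G)=0, level(G)=1, enqueue
  process F: level=0
    F->B: in-degree(B)=0, level(B)=1, enqueue
    F->H: in-degree(H)=0, level(H)=1, enqueue
  process E: level=1
  process A: level=1
  process G: level=1
  process B: level=1
  process H: level=1
All levels: A:1, B:1, C:0, D:0, E:1, F:0, G:1, H:1
max level = 1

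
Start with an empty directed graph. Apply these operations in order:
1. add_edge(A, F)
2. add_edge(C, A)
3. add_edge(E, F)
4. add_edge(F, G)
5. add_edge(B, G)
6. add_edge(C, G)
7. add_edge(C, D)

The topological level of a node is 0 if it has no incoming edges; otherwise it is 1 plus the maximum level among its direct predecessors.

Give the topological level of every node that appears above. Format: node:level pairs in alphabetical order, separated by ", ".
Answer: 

Answer: A:1, B:0, C:0, D:1, E:0, F:2, G:3

Derivation:
Op 1: add_edge(A, F). Edges now: 1
Op 2: add_edge(C, A). Edges now: 2
Op 3: add_edge(E, F). Edges now: 3
Op 4: add_edge(F, G). Edges now: 4
Op 5: add_edge(B, G). Edges now: 5
Op 6: add_edge(C, G). Edges now: 6
Op 7: add_edge(C, D). Edges now: 7
Compute levels (Kahn BFS):
  sources (in-degree 0): B, C, E
  process B: level=0
    B->G: in-degree(G)=2, level(G)>=1
  process C: level=0
    C->A: in-degree(A)=0, level(A)=1, enqueue
    C->D: in-degree(D)=0, level(D)=1, enqueue
    C->G: in-degree(G)=1, level(G)>=1
  process E: level=0
    E->F: in-degree(F)=1, level(F)>=1
  process A: level=1
    A->F: in-degree(F)=0, level(F)=2, enqueue
  process D: level=1
  process F: level=2
    F->G: in-degree(G)=0, level(G)=3, enqueue
  process G: level=3
All levels: A:1, B:0, C:0, D:1, E:0, F:2, G:3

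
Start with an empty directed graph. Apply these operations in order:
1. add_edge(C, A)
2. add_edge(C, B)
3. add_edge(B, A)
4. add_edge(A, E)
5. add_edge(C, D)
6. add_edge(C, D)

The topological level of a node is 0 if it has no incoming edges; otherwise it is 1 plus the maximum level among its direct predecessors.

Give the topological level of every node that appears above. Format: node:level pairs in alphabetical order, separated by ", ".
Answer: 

Answer: A:2, B:1, C:0, D:1, E:3

Derivation:
Op 1: add_edge(C, A). Edges now: 1
Op 2: add_edge(C, B). Edges now: 2
Op 3: add_edge(B, A). Edges now: 3
Op 4: add_edge(A, E). Edges now: 4
Op 5: add_edge(C, D). Edges now: 5
Op 6: add_edge(C, D) (duplicate, no change). Edges now: 5
Compute levels (Kahn BFS):
  sources (in-degree 0): C
  process C: level=0
    C->A: in-degree(A)=1, level(A)>=1
    C->B: in-degree(B)=0, level(B)=1, enqueue
    C->D: in-degree(D)=0, level(D)=1, enqueue
  process B: level=1
    B->A: in-degree(A)=0, level(A)=2, enqueue
  process D: level=1
  process A: level=2
    A->E: in-degree(E)=0, level(E)=3, enqueue
  process E: level=3
All levels: A:2, B:1, C:0, D:1, E:3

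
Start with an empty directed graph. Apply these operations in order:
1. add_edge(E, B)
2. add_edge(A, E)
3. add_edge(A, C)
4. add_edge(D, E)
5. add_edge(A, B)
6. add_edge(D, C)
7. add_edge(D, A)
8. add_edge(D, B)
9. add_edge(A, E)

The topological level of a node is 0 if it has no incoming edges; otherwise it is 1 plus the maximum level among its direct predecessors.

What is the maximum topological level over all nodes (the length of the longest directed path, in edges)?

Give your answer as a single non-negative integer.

Op 1: add_edge(E, B). Edges now: 1
Op 2: add_edge(A, E). Edges now: 2
Op 3: add_edge(A, C). Edges now: 3
Op 4: add_edge(D, E). Edges now: 4
Op 5: add_edge(A, B). Edges now: 5
Op 6: add_edge(D, C). Edges now: 6
Op 7: add_edge(D, A). Edges now: 7
Op 8: add_edge(D, B). Edges now: 8
Op 9: add_edge(A, E) (duplicate, no change). Edges now: 8
Compute levels (Kahn BFS):
  sources (in-degree 0): D
  process D: level=0
    D->A: in-degree(A)=0, level(A)=1, enqueue
    D->B: in-degree(B)=2, level(B)>=1
    D->C: in-degree(C)=1, level(C)>=1
    D->E: in-degree(E)=1, level(E)>=1
  process A: level=1
    A->B: in-degree(B)=1, level(B)>=2
    A->C: in-degree(C)=0, level(C)=2, enqueue
    A->E: in-degree(E)=0, level(E)=2, enqueue
  process C: level=2
  process E: level=2
    E->B: in-degree(B)=0, level(B)=3, enqueue
  process B: level=3
All levels: A:1, B:3, C:2, D:0, E:2
max level = 3

Answer: 3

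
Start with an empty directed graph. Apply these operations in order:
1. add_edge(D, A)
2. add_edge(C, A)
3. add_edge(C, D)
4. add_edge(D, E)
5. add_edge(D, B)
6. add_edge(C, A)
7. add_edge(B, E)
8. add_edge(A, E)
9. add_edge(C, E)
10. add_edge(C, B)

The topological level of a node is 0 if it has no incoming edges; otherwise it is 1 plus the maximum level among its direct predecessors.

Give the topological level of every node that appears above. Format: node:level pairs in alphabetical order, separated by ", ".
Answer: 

Op 1: add_edge(D, A). Edges now: 1
Op 2: add_edge(C, A). Edges now: 2
Op 3: add_edge(C, D). Edges now: 3
Op 4: add_edge(D, E). Edges now: 4
Op 5: add_edge(D, B). Edges now: 5
Op 6: add_edge(C, A) (duplicate, no change). Edges now: 5
Op 7: add_edge(B, E). Edges now: 6
Op 8: add_edge(A, E). Edges now: 7
Op 9: add_edge(C, E). Edges now: 8
Op 10: add_edge(C, B). Edges now: 9
Compute levels (Kahn BFS):
  sources (in-degree 0): C
  process C: level=0
    C->A: in-degree(A)=1, level(A)>=1
    C->B: in-degree(B)=1, level(B)>=1
    C->D: in-degree(D)=0, level(D)=1, enqueue
    C->E: in-degree(E)=3, level(E)>=1
  process D: level=1
    D->A: in-degree(A)=0, level(A)=2, enqueue
    D->B: in-degree(B)=0, level(B)=2, enqueue
    D->E: in-degree(E)=2, level(E)>=2
  process A: level=2
    A->E: in-degree(E)=1, level(E)>=3
  process B: level=2
    B->E: in-degree(E)=0, level(E)=3, enqueue
  process E: level=3
All levels: A:2, B:2, C:0, D:1, E:3

Answer: A:2, B:2, C:0, D:1, E:3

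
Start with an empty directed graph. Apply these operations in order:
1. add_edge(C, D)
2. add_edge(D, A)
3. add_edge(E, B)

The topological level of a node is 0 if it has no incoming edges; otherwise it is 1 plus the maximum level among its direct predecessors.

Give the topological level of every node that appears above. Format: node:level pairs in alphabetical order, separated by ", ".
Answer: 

Answer: A:2, B:1, C:0, D:1, E:0

Derivation:
Op 1: add_edge(C, D). Edges now: 1
Op 2: add_edge(D, A). Edges now: 2
Op 3: add_edge(E, B). Edges now: 3
Compute levels (Kahn BFS):
  sources (in-degree 0): C, E
  process C: level=0
    C->D: in-degree(D)=0, level(D)=1, enqueue
  process E: level=0
    E->B: in-degree(B)=0, level(B)=1, enqueue
  process D: level=1
    D->A: in-degree(A)=0, level(A)=2, enqueue
  process B: level=1
  process A: level=2
All levels: A:2, B:1, C:0, D:1, E:0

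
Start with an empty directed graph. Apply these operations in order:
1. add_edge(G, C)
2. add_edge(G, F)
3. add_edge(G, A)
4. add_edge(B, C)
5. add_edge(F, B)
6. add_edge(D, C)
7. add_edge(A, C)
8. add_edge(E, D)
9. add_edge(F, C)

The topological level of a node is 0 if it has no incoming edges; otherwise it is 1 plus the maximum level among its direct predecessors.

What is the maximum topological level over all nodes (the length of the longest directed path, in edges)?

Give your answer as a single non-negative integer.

Answer: 3

Derivation:
Op 1: add_edge(G, C). Edges now: 1
Op 2: add_edge(G, F). Edges now: 2
Op 3: add_edge(G, A). Edges now: 3
Op 4: add_edge(B, C). Edges now: 4
Op 5: add_edge(F, B). Edges now: 5
Op 6: add_edge(D, C). Edges now: 6
Op 7: add_edge(A, C). Edges now: 7
Op 8: add_edge(E, D). Edges now: 8
Op 9: add_edge(F, C). Edges now: 9
Compute levels (Kahn BFS):
  sources (in-degree 0): E, G
  process E: level=0
    E->D: in-degree(D)=0, level(D)=1, enqueue
  process G: level=0
    G->A: in-degree(A)=0, level(A)=1, enqueue
    G->C: in-degree(C)=4, level(C)>=1
    G->F: in-degree(F)=0, level(F)=1, enqueue
  process D: level=1
    D->C: in-degree(C)=3, level(C)>=2
  process A: level=1
    A->C: in-degree(C)=2, level(C)>=2
  process F: level=1
    F->B: in-degree(B)=0, level(B)=2, enqueue
    F->C: in-degree(C)=1, level(C)>=2
  process B: level=2
    B->C: in-degree(C)=0, level(C)=3, enqueue
  process C: level=3
All levels: A:1, B:2, C:3, D:1, E:0, F:1, G:0
max level = 3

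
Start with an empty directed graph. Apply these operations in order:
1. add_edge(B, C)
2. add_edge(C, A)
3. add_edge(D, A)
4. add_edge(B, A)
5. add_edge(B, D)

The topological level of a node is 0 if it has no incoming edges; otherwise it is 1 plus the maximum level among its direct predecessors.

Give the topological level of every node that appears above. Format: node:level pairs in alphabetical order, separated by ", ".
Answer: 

Answer: A:2, B:0, C:1, D:1

Derivation:
Op 1: add_edge(B, C). Edges now: 1
Op 2: add_edge(C, A). Edges now: 2
Op 3: add_edge(D, A). Edges now: 3
Op 4: add_edge(B, A). Edges now: 4
Op 5: add_edge(B, D). Edges now: 5
Compute levels (Kahn BFS):
  sources (in-degree 0): B
  process B: level=0
    B->A: in-degree(A)=2, level(A)>=1
    B->C: in-degree(C)=0, level(C)=1, enqueue
    B->D: in-degree(D)=0, level(D)=1, enqueue
  process C: level=1
    C->A: in-degree(A)=1, level(A)>=2
  process D: level=1
    D->A: in-degree(A)=0, level(A)=2, enqueue
  process A: level=2
All levels: A:2, B:0, C:1, D:1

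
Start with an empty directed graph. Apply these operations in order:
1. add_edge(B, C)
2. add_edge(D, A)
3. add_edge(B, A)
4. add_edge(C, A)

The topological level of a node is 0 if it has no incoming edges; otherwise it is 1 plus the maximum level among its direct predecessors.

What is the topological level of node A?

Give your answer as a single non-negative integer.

Answer: 2

Derivation:
Op 1: add_edge(B, C). Edges now: 1
Op 2: add_edge(D, A). Edges now: 2
Op 3: add_edge(B, A). Edges now: 3
Op 4: add_edge(C, A). Edges now: 4
Compute levels (Kahn BFS):
  sources (in-degree 0): B, D
  process B: level=0
    B->A: in-degree(A)=2, level(A)>=1
    B->C: in-degree(C)=0, level(C)=1, enqueue
  process D: level=0
    D->A: in-degree(A)=1, level(A)>=1
  process C: level=1
    C->A: in-degree(A)=0, level(A)=2, enqueue
  process A: level=2
All levels: A:2, B:0, C:1, D:0
level(A) = 2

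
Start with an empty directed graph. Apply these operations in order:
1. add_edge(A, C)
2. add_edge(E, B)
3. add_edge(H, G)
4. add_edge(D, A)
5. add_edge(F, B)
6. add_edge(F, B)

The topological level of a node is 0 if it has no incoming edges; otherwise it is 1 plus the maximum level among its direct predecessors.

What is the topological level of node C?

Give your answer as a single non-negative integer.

Answer: 2

Derivation:
Op 1: add_edge(A, C). Edges now: 1
Op 2: add_edge(E, B). Edges now: 2
Op 3: add_edge(H, G). Edges now: 3
Op 4: add_edge(D, A). Edges now: 4
Op 5: add_edge(F, B). Edges now: 5
Op 6: add_edge(F, B) (duplicate, no change). Edges now: 5
Compute levels (Kahn BFS):
  sources (in-degree 0): D, E, F, H
  process D: level=0
    D->A: in-degree(A)=0, level(A)=1, enqueue
  process E: level=0
    E->B: in-degree(B)=1, level(B)>=1
  process F: level=0
    F->B: in-degree(B)=0, level(B)=1, enqueue
  process H: level=0
    H->G: in-degree(G)=0, level(G)=1, enqueue
  process A: level=1
    A->C: in-degree(C)=0, level(C)=2, enqueue
  process B: level=1
  process G: level=1
  process C: level=2
All levels: A:1, B:1, C:2, D:0, E:0, F:0, G:1, H:0
level(C) = 2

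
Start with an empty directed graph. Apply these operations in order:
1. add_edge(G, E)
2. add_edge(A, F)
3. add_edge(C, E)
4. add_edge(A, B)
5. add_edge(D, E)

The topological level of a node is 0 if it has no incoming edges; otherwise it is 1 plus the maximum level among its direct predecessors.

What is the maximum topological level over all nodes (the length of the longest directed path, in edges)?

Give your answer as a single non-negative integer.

Answer: 1

Derivation:
Op 1: add_edge(G, E). Edges now: 1
Op 2: add_edge(A, F). Edges now: 2
Op 3: add_edge(C, E). Edges now: 3
Op 4: add_edge(A, B). Edges now: 4
Op 5: add_edge(D, E). Edges now: 5
Compute levels (Kahn BFS):
  sources (in-degree 0): A, C, D, G
  process A: level=0
    A->B: in-degree(B)=0, level(B)=1, enqueue
    A->F: in-degree(F)=0, level(F)=1, enqueue
  process C: level=0
    C->E: in-degree(E)=2, level(E)>=1
  process D: level=0
    D->E: in-degree(E)=1, level(E)>=1
  process G: level=0
    G->E: in-degree(E)=0, level(E)=1, enqueue
  process B: level=1
  process F: level=1
  process E: level=1
All levels: A:0, B:1, C:0, D:0, E:1, F:1, G:0
max level = 1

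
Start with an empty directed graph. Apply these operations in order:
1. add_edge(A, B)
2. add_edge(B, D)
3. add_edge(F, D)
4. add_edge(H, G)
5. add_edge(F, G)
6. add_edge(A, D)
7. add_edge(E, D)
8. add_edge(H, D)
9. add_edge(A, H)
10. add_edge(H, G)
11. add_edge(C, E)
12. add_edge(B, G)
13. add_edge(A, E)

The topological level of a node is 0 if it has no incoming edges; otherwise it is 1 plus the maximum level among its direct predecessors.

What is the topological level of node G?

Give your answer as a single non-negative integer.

Answer: 2

Derivation:
Op 1: add_edge(A, B). Edges now: 1
Op 2: add_edge(B, D). Edges now: 2
Op 3: add_edge(F, D). Edges now: 3
Op 4: add_edge(H, G). Edges now: 4
Op 5: add_edge(F, G). Edges now: 5
Op 6: add_edge(A, D). Edges now: 6
Op 7: add_edge(E, D). Edges now: 7
Op 8: add_edge(H, D). Edges now: 8
Op 9: add_edge(A, H). Edges now: 9
Op 10: add_edge(H, G) (duplicate, no change). Edges now: 9
Op 11: add_edge(C, E). Edges now: 10
Op 12: add_edge(B, G). Edges now: 11
Op 13: add_edge(A, E). Edges now: 12
Compute levels (Kahn BFS):
  sources (in-degree 0): A, C, F
  process A: level=0
    A->B: in-degree(B)=0, level(B)=1, enqueue
    A->D: in-degree(D)=4, level(D)>=1
    A->E: in-degree(E)=1, level(E)>=1
    A->H: in-degree(H)=0, level(H)=1, enqueue
  process C: level=0
    C->E: in-degree(E)=0, level(E)=1, enqueue
  process F: level=0
    F->D: in-degree(D)=3, level(D)>=1
    F->G: in-degree(G)=2, level(G)>=1
  process B: level=1
    B->D: in-degree(D)=2, level(D)>=2
    B->G: in-degree(G)=1, level(G)>=2
  process H: level=1
    H->D: in-degree(D)=1, level(D)>=2
    H->G: in-degree(G)=0, level(G)=2, enqueue
  process E: level=1
    E->D: in-degree(D)=0, level(D)=2, enqueue
  process G: level=2
  process D: level=2
All levels: A:0, B:1, C:0, D:2, E:1, F:0, G:2, H:1
level(G) = 2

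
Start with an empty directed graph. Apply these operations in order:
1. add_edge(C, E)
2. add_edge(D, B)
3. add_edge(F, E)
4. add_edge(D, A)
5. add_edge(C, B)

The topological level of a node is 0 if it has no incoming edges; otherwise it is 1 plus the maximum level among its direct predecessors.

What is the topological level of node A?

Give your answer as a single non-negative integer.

Op 1: add_edge(C, E). Edges now: 1
Op 2: add_edge(D, B). Edges now: 2
Op 3: add_edge(F, E). Edges now: 3
Op 4: add_edge(D, A). Edges now: 4
Op 5: add_edge(C, B). Edges now: 5
Compute levels (Kahn BFS):
  sources (in-degree 0): C, D, F
  process C: level=0
    C->B: in-degree(B)=1, level(B)>=1
    C->E: in-degree(E)=1, level(E)>=1
  process D: level=0
    D->A: in-degree(A)=0, level(A)=1, enqueue
    D->B: in-degree(B)=0, level(B)=1, enqueue
  process F: level=0
    F->E: in-degree(E)=0, level(E)=1, enqueue
  process A: level=1
  process B: level=1
  process E: level=1
All levels: A:1, B:1, C:0, D:0, E:1, F:0
level(A) = 1

Answer: 1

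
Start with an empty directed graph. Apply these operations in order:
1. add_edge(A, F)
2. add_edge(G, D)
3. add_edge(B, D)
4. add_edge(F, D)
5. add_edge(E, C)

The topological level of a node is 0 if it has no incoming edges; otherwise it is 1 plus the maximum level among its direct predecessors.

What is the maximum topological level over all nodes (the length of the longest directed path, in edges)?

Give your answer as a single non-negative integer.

Answer: 2

Derivation:
Op 1: add_edge(A, F). Edges now: 1
Op 2: add_edge(G, D). Edges now: 2
Op 3: add_edge(B, D). Edges now: 3
Op 4: add_edge(F, D). Edges now: 4
Op 5: add_edge(E, C). Edges now: 5
Compute levels (Kahn BFS):
  sources (in-degree 0): A, B, E, G
  process A: level=0
    A->F: in-degree(F)=0, level(F)=1, enqueue
  process B: level=0
    B->D: in-degree(D)=2, level(D)>=1
  process E: level=0
    E->C: in-degree(C)=0, level(C)=1, enqueue
  process G: level=0
    G->D: in-degree(D)=1, level(D)>=1
  process F: level=1
    F->D: in-degree(D)=0, level(D)=2, enqueue
  process C: level=1
  process D: level=2
All levels: A:0, B:0, C:1, D:2, E:0, F:1, G:0
max level = 2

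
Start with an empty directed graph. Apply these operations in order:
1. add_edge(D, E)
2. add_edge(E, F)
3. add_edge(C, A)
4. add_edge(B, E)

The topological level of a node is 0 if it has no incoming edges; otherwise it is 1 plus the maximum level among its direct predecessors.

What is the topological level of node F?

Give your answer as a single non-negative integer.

Answer: 2

Derivation:
Op 1: add_edge(D, E). Edges now: 1
Op 2: add_edge(E, F). Edges now: 2
Op 3: add_edge(C, A). Edges now: 3
Op 4: add_edge(B, E). Edges now: 4
Compute levels (Kahn BFS):
  sources (in-degree 0): B, C, D
  process B: level=0
    B->E: in-degree(E)=1, level(E)>=1
  process C: level=0
    C->A: in-degree(A)=0, level(A)=1, enqueue
  process D: level=0
    D->E: in-degree(E)=0, level(E)=1, enqueue
  process A: level=1
  process E: level=1
    E->F: in-degree(F)=0, level(F)=2, enqueue
  process F: level=2
All levels: A:1, B:0, C:0, D:0, E:1, F:2
level(F) = 2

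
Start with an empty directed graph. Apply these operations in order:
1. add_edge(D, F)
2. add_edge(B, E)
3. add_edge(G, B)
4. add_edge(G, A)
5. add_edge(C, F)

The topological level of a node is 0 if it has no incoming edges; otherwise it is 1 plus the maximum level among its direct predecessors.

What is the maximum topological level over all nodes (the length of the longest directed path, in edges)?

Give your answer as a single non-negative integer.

Op 1: add_edge(D, F). Edges now: 1
Op 2: add_edge(B, E). Edges now: 2
Op 3: add_edge(G, B). Edges now: 3
Op 4: add_edge(G, A). Edges now: 4
Op 5: add_edge(C, F). Edges now: 5
Compute levels (Kahn BFS):
  sources (in-degree 0): C, D, G
  process C: level=0
    C->F: in-degree(F)=1, level(F)>=1
  process D: level=0
    D->F: in-degree(F)=0, level(F)=1, enqueue
  process G: level=0
    G->A: in-degree(A)=0, level(A)=1, enqueue
    G->B: in-degree(B)=0, level(B)=1, enqueue
  process F: level=1
  process A: level=1
  process B: level=1
    B->E: in-degree(E)=0, level(E)=2, enqueue
  process E: level=2
All levels: A:1, B:1, C:0, D:0, E:2, F:1, G:0
max level = 2

Answer: 2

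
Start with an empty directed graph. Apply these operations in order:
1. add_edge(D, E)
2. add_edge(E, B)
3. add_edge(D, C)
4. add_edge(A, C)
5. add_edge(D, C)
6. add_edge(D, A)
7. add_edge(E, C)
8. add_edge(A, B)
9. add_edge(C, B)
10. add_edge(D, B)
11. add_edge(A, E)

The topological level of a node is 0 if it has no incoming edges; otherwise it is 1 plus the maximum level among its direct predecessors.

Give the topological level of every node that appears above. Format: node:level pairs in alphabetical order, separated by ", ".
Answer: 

Answer: A:1, B:4, C:3, D:0, E:2

Derivation:
Op 1: add_edge(D, E). Edges now: 1
Op 2: add_edge(E, B). Edges now: 2
Op 3: add_edge(D, C). Edges now: 3
Op 4: add_edge(A, C). Edges now: 4
Op 5: add_edge(D, C) (duplicate, no change). Edges now: 4
Op 6: add_edge(D, A). Edges now: 5
Op 7: add_edge(E, C). Edges now: 6
Op 8: add_edge(A, B). Edges now: 7
Op 9: add_edge(C, B). Edges now: 8
Op 10: add_edge(D, B). Edges now: 9
Op 11: add_edge(A, E). Edges now: 10
Compute levels (Kahn BFS):
  sources (in-degree 0): D
  process D: level=0
    D->A: in-degree(A)=0, level(A)=1, enqueue
    D->B: in-degree(B)=3, level(B)>=1
    D->C: in-degree(C)=2, level(C)>=1
    D->E: in-degree(E)=1, level(E)>=1
  process A: level=1
    A->B: in-degree(B)=2, level(B)>=2
    A->C: in-degree(C)=1, level(C)>=2
    A->E: in-degree(E)=0, level(E)=2, enqueue
  process E: level=2
    E->B: in-degree(B)=1, level(B)>=3
    E->C: in-degree(C)=0, level(C)=3, enqueue
  process C: level=3
    C->B: in-degree(B)=0, level(B)=4, enqueue
  process B: level=4
All levels: A:1, B:4, C:3, D:0, E:2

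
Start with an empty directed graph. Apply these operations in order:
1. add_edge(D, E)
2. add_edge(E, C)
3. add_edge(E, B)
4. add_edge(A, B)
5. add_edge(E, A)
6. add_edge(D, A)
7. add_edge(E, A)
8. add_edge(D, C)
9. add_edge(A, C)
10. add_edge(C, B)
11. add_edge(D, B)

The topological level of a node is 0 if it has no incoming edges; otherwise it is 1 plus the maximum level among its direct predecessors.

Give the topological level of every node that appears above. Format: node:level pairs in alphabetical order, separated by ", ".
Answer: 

Op 1: add_edge(D, E). Edges now: 1
Op 2: add_edge(E, C). Edges now: 2
Op 3: add_edge(E, B). Edges now: 3
Op 4: add_edge(A, B). Edges now: 4
Op 5: add_edge(E, A). Edges now: 5
Op 6: add_edge(D, A). Edges now: 6
Op 7: add_edge(E, A) (duplicate, no change). Edges now: 6
Op 8: add_edge(D, C). Edges now: 7
Op 9: add_edge(A, C). Edges now: 8
Op 10: add_edge(C, B). Edges now: 9
Op 11: add_edge(D, B). Edges now: 10
Compute levels (Kahn BFS):
  sources (in-degree 0): D
  process D: level=0
    D->A: in-degree(A)=1, level(A)>=1
    D->B: in-degree(B)=3, level(B)>=1
    D->C: in-degree(C)=2, level(C)>=1
    D->E: in-degree(E)=0, level(E)=1, enqueue
  process E: level=1
    E->A: in-degree(A)=0, level(A)=2, enqueue
    E->B: in-degree(B)=2, level(B)>=2
    E->C: in-degree(C)=1, level(C)>=2
  process A: level=2
    A->B: in-degree(B)=1, level(B)>=3
    A->C: in-degree(C)=0, level(C)=3, enqueue
  process C: level=3
    C->B: in-degree(B)=0, level(B)=4, enqueue
  process B: level=4
All levels: A:2, B:4, C:3, D:0, E:1

Answer: A:2, B:4, C:3, D:0, E:1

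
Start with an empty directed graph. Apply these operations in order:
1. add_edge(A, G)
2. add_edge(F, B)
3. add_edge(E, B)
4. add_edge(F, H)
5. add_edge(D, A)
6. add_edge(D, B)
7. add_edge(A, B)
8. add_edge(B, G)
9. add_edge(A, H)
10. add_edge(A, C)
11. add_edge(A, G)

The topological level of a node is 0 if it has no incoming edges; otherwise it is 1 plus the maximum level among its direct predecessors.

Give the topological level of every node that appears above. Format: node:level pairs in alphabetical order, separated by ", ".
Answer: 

Op 1: add_edge(A, G). Edges now: 1
Op 2: add_edge(F, B). Edges now: 2
Op 3: add_edge(E, B). Edges now: 3
Op 4: add_edge(F, H). Edges now: 4
Op 5: add_edge(D, A). Edges now: 5
Op 6: add_edge(D, B). Edges now: 6
Op 7: add_edge(A, B). Edges now: 7
Op 8: add_edge(B, G). Edges now: 8
Op 9: add_edge(A, H). Edges now: 9
Op 10: add_edge(A, C). Edges now: 10
Op 11: add_edge(A, G) (duplicate, no change). Edges now: 10
Compute levels (Kahn BFS):
  sources (in-degree 0): D, E, F
  process D: level=0
    D->A: in-degree(A)=0, level(A)=1, enqueue
    D->B: in-degree(B)=3, level(B)>=1
  process E: level=0
    E->B: in-degree(B)=2, level(B)>=1
  process F: level=0
    F->B: in-degree(B)=1, level(B)>=1
    F->H: in-degree(H)=1, level(H)>=1
  process A: level=1
    A->B: in-degree(B)=0, level(B)=2, enqueue
    A->C: in-degree(C)=0, level(C)=2, enqueue
    A->G: in-degree(G)=1, level(G)>=2
    A->H: in-degree(H)=0, level(H)=2, enqueue
  process B: level=2
    B->G: in-degree(G)=0, level(G)=3, enqueue
  process C: level=2
  process H: level=2
  process G: level=3
All levels: A:1, B:2, C:2, D:0, E:0, F:0, G:3, H:2

Answer: A:1, B:2, C:2, D:0, E:0, F:0, G:3, H:2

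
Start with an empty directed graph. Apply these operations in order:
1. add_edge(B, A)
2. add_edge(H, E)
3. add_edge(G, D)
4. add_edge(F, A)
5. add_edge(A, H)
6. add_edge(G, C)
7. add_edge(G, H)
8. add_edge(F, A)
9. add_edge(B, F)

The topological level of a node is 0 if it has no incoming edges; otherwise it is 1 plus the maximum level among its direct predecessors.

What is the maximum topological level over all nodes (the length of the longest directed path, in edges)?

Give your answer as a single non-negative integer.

Answer: 4

Derivation:
Op 1: add_edge(B, A). Edges now: 1
Op 2: add_edge(H, E). Edges now: 2
Op 3: add_edge(G, D). Edges now: 3
Op 4: add_edge(F, A). Edges now: 4
Op 5: add_edge(A, H). Edges now: 5
Op 6: add_edge(G, C). Edges now: 6
Op 7: add_edge(G, H). Edges now: 7
Op 8: add_edge(F, A) (duplicate, no change). Edges now: 7
Op 9: add_edge(B, F). Edges now: 8
Compute levels (Kahn BFS):
  sources (in-degree 0): B, G
  process B: level=0
    B->A: in-degree(A)=1, level(A)>=1
    B->F: in-degree(F)=0, level(F)=1, enqueue
  process G: level=0
    G->C: in-degree(C)=0, level(C)=1, enqueue
    G->D: in-degree(D)=0, level(D)=1, enqueue
    G->H: in-degree(H)=1, level(H)>=1
  process F: level=1
    F->A: in-degree(A)=0, level(A)=2, enqueue
  process C: level=1
  process D: level=1
  process A: level=2
    A->H: in-degree(H)=0, level(H)=3, enqueue
  process H: level=3
    H->E: in-degree(E)=0, level(E)=4, enqueue
  process E: level=4
All levels: A:2, B:0, C:1, D:1, E:4, F:1, G:0, H:3
max level = 4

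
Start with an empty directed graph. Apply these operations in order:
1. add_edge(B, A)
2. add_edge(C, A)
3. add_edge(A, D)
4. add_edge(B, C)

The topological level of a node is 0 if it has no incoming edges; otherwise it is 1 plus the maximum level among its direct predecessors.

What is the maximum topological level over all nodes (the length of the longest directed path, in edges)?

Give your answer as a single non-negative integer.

Op 1: add_edge(B, A). Edges now: 1
Op 2: add_edge(C, A). Edges now: 2
Op 3: add_edge(A, D). Edges now: 3
Op 4: add_edge(B, C). Edges now: 4
Compute levels (Kahn BFS):
  sources (in-degree 0): B
  process B: level=0
    B->A: in-degree(A)=1, level(A)>=1
    B->C: in-degree(C)=0, level(C)=1, enqueue
  process C: level=1
    C->A: in-degree(A)=0, level(A)=2, enqueue
  process A: level=2
    A->D: in-degree(D)=0, level(D)=3, enqueue
  process D: level=3
All levels: A:2, B:0, C:1, D:3
max level = 3

Answer: 3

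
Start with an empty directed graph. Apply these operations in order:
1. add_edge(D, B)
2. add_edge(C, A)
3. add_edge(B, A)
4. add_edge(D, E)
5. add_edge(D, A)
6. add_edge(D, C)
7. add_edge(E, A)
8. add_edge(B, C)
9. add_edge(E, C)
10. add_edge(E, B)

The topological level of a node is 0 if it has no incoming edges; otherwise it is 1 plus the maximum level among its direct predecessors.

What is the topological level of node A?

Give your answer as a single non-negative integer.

Op 1: add_edge(D, B). Edges now: 1
Op 2: add_edge(C, A). Edges now: 2
Op 3: add_edge(B, A). Edges now: 3
Op 4: add_edge(D, E). Edges now: 4
Op 5: add_edge(D, A). Edges now: 5
Op 6: add_edge(D, C). Edges now: 6
Op 7: add_edge(E, A). Edges now: 7
Op 8: add_edge(B, C). Edges now: 8
Op 9: add_edge(E, C). Edges now: 9
Op 10: add_edge(E, B). Edges now: 10
Compute levels (Kahn BFS):
  sources (in-degree 0): D
  process D: level=0
    D->A: in-degree(A)=3, level(A)>=1
    D->B: in-degree(B)=1, level(B)>=1
    D->C: in-degree(C)=2, level(C)>=1
    D->E: in-degree(E)=0, level(E)=1, enqueue
  process E: level=1
    E->A: in-degree(A)=2, level(A)>=2
    E->B: in-degree(B)=0, level(B)=2, enqueue
    E->C: in-degree(C)=1, level(C)>=2
  process B: level=2
    B->A: in-degree(A)=1, level(A)>=3
    B->C: in-degree(C)=0, level(C)=3, enqueue
  process C: level=3
    C->A: in-degree(A)=0, level(A)=4, enqueue
  process A: level=4
All levels: A:4, B:2, C:3, D:0, E:1
level(A) = 4

Answer: 4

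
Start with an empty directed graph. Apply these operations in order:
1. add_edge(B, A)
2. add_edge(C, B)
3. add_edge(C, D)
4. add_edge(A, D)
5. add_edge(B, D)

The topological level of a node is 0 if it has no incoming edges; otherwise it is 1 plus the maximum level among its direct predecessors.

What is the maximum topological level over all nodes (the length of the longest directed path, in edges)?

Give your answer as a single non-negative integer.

Answer: 3

Derivation:
Op 1: add_edge(B, A). Edges now: 1
Op 2: add_edge(C, B). Edges now: 2
Op 3: add_edge(C, D). Edges now: 3
Op 4: add_edge(A, D). Edges now: 4
Op 5: add_edge(B, D). Edges now: 5
Compute levels (Kahn BFS):
  sources (in-degree 0): C
  process C: level=0
    C->B: in-degree(B)=0, level(B)=1, enqueue
    C->D: in-degree(D)=2, level(D)>=1
  process B: level=1
    B->A: in-degree(A)=0, level(A)=2, enqueue
    B->D: in-degree(D)=1, level(D)>=2
  process A: level=2
    A->D: in-degree(D)=0, level(D)=3, enqueue
  process D: level=3
All levels: A:2, B:1, C:0, D:3
max level = 3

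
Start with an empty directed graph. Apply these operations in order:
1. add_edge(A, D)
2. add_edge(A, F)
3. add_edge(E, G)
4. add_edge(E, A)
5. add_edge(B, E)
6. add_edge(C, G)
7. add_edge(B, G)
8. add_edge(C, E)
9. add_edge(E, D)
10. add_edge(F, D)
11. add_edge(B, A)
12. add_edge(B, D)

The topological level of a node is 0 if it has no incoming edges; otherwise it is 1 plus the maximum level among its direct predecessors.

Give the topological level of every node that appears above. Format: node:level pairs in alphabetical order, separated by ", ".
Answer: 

Op 1: add_edge(A, D). Edges now: 1
Op 2: add_edge(A, F). Edges now: 2
Op 3: add_edge(E, G). Edges now: 3
Op 4: add_edge(E, A). Edges now: 4
Op 5: add_edge(B, E). Edges now: 5
Op 6: add_edge(C, G). Edges now: 6
Op 7: add_edge(B, G). Edges now: 7
Op 8: add_edge(C, E). Edges now: 8
Op 9: add_edge(E, D). Edges now: 9
Op 10: add_edge(F, D). Edges now: 10
Op 11: add_edge(B, A). Edges now: 11
Op 12: add_edge(B, D). Edges now: 12
Compute levels (Kahn BFS):
  sources (in-degree 0): B, C
  process B: level=0
    B->A: in-degree(A)=1, level(A)>=1
    B->D: in-degree(D)=3, level(D)>=1
    B->E: in-degree(E)=1, level(E)>=1
    B->G: in-degree(G)=2, level(G)>=1
  process C: level=0
    C->E: in-degree(E)=0, level(E)=1, enqueue
    C->G: in-degree(G)=1, level(G)>=1
  process E: level=1
    E->A: in-degree(A)=0, level(A)=2, enqueue
    E->D: in-degree(D)=2, level(D)>=2
    E->G: in-degree(G)=0, level(G)=2, enqueue
  process A: level=2
    A->D: in-degree(D)=1, level(D)>=3
    A->F: in-degree(F)=0, level(F)=3, enqueue
  process G: level=2
  process F: level=3
    F->D: in-degree(D)=0, level(D)=4, enqueue
  process D: level=4
All levels: A:2, B:0, C:0, D:4, E:1, F:3, G:2

Answer: A:2, B:0, C:0, D:4, E:1, F:3, G:2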